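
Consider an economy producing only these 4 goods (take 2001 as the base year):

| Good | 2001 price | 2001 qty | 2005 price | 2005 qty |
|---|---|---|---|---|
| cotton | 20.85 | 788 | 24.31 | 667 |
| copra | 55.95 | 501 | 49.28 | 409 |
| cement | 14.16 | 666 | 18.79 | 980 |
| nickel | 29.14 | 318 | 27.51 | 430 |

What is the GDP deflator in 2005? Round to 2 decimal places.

Nominal GDP 2005 = 24.31·667 + 49.28·409 + 18.79·980 + 27.51·430 = 66613.79.
Real GDP 2005 (at 2001 prices) = 20.85·667 + 55.95·409 + 14.16·980 + 29.14·430 = 63197.50.
Deflator = Nominal/Real × 100 = 66613.79/63197.50 × 100 = 105.406.

105.41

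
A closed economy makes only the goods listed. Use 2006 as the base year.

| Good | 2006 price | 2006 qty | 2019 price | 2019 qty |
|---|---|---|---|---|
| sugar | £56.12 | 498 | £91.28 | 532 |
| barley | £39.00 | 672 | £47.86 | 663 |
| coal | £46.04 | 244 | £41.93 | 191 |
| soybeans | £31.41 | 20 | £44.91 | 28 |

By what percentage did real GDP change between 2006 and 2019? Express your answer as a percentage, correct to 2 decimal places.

-0.96%

Real GDP 2006 = Nominal GDP 2006 = 56.12·498 + 39.00·672 + 46.04·244 + 31.41·20 = 66017.72.
Real GDP 2019 (at 2006 prices) = 56.12·532 + 39.00·663 + 46.04·191 + 31.41·28 = 65385.96.
Real growth = 65385.96/66017.72 − 1 = -0.0096.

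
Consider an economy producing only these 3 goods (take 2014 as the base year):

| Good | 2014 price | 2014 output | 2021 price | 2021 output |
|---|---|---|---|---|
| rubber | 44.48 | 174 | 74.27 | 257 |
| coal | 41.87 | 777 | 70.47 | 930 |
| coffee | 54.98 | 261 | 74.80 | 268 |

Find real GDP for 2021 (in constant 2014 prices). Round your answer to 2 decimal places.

Real GDP 2021 = Σ (p_2014 × q_2021) = 44.48·257 + 41.87·930 + 54.98·268 = 65105.10.

65105.10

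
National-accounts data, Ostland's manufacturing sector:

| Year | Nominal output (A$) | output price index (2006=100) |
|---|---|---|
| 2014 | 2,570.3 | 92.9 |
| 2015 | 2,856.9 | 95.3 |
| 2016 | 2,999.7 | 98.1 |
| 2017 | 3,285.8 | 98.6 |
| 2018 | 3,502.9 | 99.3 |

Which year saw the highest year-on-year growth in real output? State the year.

2017

2015: real = 2856.9/0.953 = 2997.80; growth vs 2014 (2766.74) = 8.35%.
2016: real = 2999.7/0.981 = 3057.80; growth vs 2015 (2997.80) = 2.00%.
2017: real = 3285.8/0.986 = 3332.45; growth vs 2016 (3057.80) = 8.98%.
2018: real = 3502.9/0.993 = 3527.59; growth vs 2017 (3332.45) = 5.86%.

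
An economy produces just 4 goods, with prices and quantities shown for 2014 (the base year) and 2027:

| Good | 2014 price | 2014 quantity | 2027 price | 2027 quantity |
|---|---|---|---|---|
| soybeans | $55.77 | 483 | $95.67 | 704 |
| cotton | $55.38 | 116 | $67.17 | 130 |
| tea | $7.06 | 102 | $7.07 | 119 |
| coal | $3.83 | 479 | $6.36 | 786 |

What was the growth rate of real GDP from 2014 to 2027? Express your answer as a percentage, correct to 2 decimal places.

40.08%

Real GDP 2014 = Nominal GDP 2014 = 55.77·483 + 55.38·116 + 7.06·102 + 3.83·479 = 35915.68.
Real GDP 2027 (at 2014 prices) = 55.77·704 + 55.38·130 + 7.06·119 + 3.83·786 = 50312.00.
Real growth = 50312.00/35915.68 − 1 = 0.4008.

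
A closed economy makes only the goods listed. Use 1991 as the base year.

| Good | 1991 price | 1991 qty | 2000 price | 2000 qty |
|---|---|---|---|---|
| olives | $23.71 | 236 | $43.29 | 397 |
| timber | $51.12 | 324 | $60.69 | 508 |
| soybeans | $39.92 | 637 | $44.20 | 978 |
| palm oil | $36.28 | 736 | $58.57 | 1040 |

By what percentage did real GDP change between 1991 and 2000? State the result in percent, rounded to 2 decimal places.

Real GDP 1991 = Nominal GDP 1991 = 23.71·236 + 51.12·324 + 39.92·637 + 36.28·736 = 74289.56.
Real GDP 2000 (at 1991 prices) = 23.71·397 + 51.12·508 + 39.92·978 + 36.28·1040 = 112154.79.
Real growth = 112154.79/74289.56 − 1 = 0.5097.

50.97%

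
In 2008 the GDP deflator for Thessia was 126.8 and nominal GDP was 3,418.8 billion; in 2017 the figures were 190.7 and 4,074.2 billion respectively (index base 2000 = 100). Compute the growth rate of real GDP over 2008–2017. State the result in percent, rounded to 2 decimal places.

Real GDP 2008 = 3418.8 / 1.268 = 2696.21.
Real GDP 2017 = 4074.2 / 1.907 = 2136.44.
Real growth = 2136.44 / 2696.21 − 1 = -0.2076.

-20.76%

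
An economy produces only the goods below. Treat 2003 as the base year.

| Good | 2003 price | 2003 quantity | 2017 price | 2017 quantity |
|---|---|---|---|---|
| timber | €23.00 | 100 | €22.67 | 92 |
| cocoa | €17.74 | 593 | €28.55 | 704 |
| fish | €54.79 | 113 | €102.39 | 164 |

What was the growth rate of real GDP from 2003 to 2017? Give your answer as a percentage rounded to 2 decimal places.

24.09%

Real GDP 2003 = Nominal GDP 2003 = 23.00·100 + 17.74·593 + 54.79·113 = 19011.09.
Real GDP 2017 (at 2003 prices) = 23.00·92 + 17.74·704 + 54.79·164 = 23590.52.
Real growth = 23590.52/19011.09 − 1 = 0.2409.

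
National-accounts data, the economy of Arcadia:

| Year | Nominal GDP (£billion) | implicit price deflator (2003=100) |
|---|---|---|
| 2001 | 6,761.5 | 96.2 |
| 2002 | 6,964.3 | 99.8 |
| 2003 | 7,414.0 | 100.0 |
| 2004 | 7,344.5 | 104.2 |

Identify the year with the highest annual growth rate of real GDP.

2002: real = 6964.3/0.998 = 6978.26; growth vs 2001 (7028.59) = -0.72%.
2003: real = 7414.0/1.000 = 7414.00; growth vs 2002 (6978.26) = 6.24%.
2004: real = 7344.5/1.042 = 7048.46; growth vs 2003 (7414.00) = -4.93%.

2003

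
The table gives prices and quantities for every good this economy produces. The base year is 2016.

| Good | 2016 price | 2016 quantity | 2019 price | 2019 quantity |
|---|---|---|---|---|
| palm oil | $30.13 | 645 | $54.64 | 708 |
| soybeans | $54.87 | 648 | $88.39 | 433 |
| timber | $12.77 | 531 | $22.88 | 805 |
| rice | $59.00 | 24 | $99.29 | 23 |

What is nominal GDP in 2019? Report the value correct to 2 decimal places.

Nominal GDP 2019 = Σ (p_2019 × q_2019) = 54.64·708 + 88.39·433 + 22.88·805 + 99.29·23 = 97660.06.

$97660.06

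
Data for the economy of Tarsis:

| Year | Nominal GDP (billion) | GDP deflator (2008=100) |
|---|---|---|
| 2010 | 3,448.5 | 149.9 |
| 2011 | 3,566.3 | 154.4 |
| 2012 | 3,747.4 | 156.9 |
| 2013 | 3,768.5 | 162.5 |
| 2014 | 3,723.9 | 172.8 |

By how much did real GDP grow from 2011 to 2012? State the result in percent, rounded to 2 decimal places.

Real GDP 2011 = 3566.3/1.544 = 2309.78.
Real GDP 2012 = 3747.4/1.569 = 2388.40.
Change = 2388.40/2309.78 − 1 = 0.0340.

3.40%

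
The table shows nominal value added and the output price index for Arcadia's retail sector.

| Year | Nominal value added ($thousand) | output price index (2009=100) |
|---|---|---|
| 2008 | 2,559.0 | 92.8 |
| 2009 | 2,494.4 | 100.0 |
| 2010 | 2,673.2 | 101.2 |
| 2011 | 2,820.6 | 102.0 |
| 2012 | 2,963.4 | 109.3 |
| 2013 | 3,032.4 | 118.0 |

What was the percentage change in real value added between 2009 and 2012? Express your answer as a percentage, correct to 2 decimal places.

8.69%

Real value added 2009 = 2494.4/1.000 = 2494.40.
Real value added 2012 = 2963.4/1.093 = 2711.25.
Change = 2711.25/2494.40 − 1 = 0.0869.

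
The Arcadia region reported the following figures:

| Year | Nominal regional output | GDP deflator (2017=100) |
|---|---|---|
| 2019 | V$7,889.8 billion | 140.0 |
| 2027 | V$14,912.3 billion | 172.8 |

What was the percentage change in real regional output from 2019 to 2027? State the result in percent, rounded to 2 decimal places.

Real regional output 2019 = 7889.8 / 1.400 = 5635.57.
Real regional output 2027 = 14912.3 / 1.728 = 8629.80.
Real growth = 8629.80 / 5635.57 − 1 = 0.5313.

53.13%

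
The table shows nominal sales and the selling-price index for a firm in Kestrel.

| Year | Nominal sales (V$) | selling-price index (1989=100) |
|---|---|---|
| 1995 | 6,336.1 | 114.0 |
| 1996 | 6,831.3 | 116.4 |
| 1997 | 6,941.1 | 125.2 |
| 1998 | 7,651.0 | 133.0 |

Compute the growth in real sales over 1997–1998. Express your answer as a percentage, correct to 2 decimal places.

Real sales 1997 = 6941.1/1.252 = 5544.01.
Real sales 1998 = 7651.0/1.330 = 5752.63.
Change = 5752.63/5544.01 − 1 = 0.0376.

3.76%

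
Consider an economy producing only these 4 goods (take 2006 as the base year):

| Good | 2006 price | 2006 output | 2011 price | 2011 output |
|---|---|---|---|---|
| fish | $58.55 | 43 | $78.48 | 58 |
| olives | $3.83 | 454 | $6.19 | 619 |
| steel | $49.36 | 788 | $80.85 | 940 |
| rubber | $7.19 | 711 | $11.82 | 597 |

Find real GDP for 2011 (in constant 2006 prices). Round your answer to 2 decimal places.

$56457.50

Real GDP 2011 = Σ (p_2006 × q_2011) = 58.55·58 + 3.83·619 + 49.36·940 + 7.19·597 = 56457.50.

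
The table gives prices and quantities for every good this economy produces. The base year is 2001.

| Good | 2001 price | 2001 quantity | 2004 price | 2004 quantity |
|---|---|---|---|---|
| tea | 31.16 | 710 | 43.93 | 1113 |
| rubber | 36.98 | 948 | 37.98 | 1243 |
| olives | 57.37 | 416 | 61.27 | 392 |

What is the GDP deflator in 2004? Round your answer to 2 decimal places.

116.47

Nominal GDP 2004 = 43.93·1113 + 37.98·1243 + 61.27·392 = 120121.07.
Real GDP 2004 (at 2001 prices) = 31.16·1113 + 36.98·1243 + 57.37·392 = 103136.26.
Deflator = Nominal/Real × 100 = 120121.07/103136.26 × 100 = 116.468.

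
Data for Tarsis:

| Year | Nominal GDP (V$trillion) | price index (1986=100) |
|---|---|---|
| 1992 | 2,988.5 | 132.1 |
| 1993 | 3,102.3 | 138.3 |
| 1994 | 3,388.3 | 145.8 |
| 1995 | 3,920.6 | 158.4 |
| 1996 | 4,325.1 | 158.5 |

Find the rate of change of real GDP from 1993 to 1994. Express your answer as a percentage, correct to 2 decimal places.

3.60%

Real GDP 1993 = 3102.3/1.383 = 2243.17.
Real GDP 1994 = 3388.3/1.458 = 2323.94.
Change = 2323.94/2243.17 − 1 = 0.0360.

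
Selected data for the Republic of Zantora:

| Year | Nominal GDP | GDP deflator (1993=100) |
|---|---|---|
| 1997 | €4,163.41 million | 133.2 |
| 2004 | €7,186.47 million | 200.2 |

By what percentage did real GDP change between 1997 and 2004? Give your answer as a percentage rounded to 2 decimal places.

Deflate each year: 1997 → 4163.41/1.332 = 3125.68; 2004 → 7186.47/2.002 = 3589.65.
So real GDP changed by 3589.65/3125.68 − 1 = 0.1484, i.e. 14.84%.

14.84%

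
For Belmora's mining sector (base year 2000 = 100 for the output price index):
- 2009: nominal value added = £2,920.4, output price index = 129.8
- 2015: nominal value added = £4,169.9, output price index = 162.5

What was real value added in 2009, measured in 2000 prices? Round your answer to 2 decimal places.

£2,249.92

Real value added = Nominal / (output price index/100) = 2920.4 / 1.298 = 2249.92.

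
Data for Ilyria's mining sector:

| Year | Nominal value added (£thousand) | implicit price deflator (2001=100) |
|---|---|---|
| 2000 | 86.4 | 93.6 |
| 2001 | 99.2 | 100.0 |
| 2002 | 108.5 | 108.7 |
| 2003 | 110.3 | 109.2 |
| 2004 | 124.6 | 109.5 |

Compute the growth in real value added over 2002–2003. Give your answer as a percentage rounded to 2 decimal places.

Real value added 2002 = 108.5/1.087 = 99.82.
Real value added 2003 = 110.3/1.092 = 101.01.
Change = 101.01/99.82 − 1 = 0.0119.

1.19%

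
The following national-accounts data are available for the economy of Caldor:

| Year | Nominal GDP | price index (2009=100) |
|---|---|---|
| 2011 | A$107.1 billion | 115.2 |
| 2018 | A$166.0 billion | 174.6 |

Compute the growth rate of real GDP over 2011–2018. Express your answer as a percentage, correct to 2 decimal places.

2.26%

Deflate each year: 2011 → 107.1/1.152 = 92.97; 2018 → 166.0/1.746 = 95.07.
So real GDP changed by 95.07/92.97 − 1 = 0.0226, i.e. 2.26%.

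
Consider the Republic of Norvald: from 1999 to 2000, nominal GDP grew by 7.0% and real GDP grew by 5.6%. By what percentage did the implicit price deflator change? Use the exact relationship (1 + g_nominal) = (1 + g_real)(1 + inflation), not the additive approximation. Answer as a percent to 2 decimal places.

1.33%

(1 + g_nom) = (1 + g_real)(1 + π), so π = 1.0700 / 1.0560 − 1 = 0.01326.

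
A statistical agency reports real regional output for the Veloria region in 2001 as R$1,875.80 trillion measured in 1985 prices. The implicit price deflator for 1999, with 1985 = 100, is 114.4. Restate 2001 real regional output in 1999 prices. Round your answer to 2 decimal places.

R$2,145.92 trillion

Real regional output in 1999 prices = Real regional output in 1985 prices × (P_1999/P_1985) = 1875.80 × 1.144 = 2145.92.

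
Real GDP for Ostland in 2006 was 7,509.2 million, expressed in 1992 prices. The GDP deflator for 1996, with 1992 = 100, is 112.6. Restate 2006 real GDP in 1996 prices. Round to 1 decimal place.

Real GDP in 1996 prices = Real GDP in 1992 prices × (P_1996/P_1992) = 7509.2 × 1.126 = 8455.36.

8,455.4 million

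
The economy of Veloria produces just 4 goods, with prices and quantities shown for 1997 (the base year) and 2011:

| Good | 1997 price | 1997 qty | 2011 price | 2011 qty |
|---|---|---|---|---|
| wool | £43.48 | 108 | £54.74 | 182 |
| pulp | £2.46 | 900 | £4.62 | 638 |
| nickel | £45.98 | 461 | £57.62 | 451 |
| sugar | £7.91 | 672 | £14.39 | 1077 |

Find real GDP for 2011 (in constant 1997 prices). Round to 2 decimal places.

£38738.89

Real GDP 2011 = Σ (p_1997 × q_2011) = 43.48·182 + 2.46·638 + 45.98·451 + 7.91·1077 = 38738.89.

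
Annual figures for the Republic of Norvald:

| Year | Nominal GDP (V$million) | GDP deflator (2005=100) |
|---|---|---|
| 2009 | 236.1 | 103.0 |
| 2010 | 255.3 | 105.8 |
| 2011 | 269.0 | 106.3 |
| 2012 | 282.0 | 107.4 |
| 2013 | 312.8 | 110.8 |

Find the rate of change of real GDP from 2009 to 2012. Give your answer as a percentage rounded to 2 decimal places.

Real GDP 2009 = 236.1/1.030 = 229.22.
Real GDP 2012 = 282.0/1.074 = 262.57.
Change = 262.57/229.22 − 1 = 0.1455.

14.55%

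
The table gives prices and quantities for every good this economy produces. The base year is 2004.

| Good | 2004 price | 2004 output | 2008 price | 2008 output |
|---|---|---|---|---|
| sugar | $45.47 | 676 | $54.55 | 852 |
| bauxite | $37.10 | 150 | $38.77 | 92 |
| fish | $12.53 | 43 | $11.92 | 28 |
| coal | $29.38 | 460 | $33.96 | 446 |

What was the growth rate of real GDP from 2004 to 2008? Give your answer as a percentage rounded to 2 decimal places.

Real GDP 2004 = Nominal GDP 2004 = 45.47·676 + 37.10·150 + 12.53·43 + 29.38·460 = 50356.31.
Real GDP 2008 (at 2004 prices) = 45.47·852 + 37.10·92 + 12.53·28 + 29.38·446 = 55607.96.
Real growth = 55607.96/50356.31 − 1 = 0.1043.

10.43%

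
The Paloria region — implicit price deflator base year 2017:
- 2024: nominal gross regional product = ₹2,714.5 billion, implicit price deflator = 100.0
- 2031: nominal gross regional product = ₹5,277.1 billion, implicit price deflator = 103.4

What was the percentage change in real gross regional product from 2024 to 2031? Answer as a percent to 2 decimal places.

Deflate each year: 2024 → 2714.5/1.000 = 2714.50; 2031 → 5277.1/1.034 = 5103.58.
So real gross regional product changed by 5103.58/2714.50 − 1 = 0.8801, i.e. 88.01%.

88.01%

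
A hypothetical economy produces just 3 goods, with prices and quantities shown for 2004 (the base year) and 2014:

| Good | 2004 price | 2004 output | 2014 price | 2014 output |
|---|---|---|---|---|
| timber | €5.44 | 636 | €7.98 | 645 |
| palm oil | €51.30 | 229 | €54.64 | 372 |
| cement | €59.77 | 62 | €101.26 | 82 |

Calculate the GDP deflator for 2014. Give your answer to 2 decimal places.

122.85

Nominal GDP 2014 = 7.98·645 + 54.64·372 + 101.26·82 = 33776.50.
Real GDP 2014 (at 2004 prices) = 5.44·645 + 51.30·372 + 59.77·82 = 27493.54.
Deflator = Nominal/Real × 100 = 33776.50/27493.54 × 100 = 122.852.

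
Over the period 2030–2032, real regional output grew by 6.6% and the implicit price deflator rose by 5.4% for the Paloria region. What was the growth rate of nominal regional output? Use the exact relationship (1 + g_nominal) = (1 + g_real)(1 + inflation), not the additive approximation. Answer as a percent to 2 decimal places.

12.36%

(1 + g_nom) = (1 + g_real)(1 + π) = 1.0660 × 1.0540 = 1.12356.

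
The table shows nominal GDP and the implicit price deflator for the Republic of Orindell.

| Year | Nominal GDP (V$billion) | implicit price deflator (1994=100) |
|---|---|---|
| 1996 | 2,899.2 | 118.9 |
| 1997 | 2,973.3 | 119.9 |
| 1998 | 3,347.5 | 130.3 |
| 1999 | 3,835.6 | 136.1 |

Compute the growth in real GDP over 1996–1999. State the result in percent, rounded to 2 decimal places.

Real GDP 1996 = 2899.2/1.189 = 2438.35.
Real GDP 1999 = 3835.6/1.361 = 2818.22.
Change = 2818.22/2438.35 − 1 = 0.1558.

15.58%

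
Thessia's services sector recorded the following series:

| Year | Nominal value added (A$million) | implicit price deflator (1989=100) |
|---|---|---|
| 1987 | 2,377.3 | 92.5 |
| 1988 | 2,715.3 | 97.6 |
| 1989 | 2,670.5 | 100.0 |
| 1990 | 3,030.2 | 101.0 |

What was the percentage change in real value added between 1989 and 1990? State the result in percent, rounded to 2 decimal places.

12.35%

Real value added 1989 = 2670.5/1.000 = 2670.50.
Real value added 1990 = 3030.2/1.010 = 3000.20.
Change = 3000.20/2670.50 − 1 = 0.1235.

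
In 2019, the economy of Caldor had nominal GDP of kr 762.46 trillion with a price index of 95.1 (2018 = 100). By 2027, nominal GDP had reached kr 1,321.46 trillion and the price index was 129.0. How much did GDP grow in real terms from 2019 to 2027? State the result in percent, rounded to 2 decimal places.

27.77%

Deflate each year: 2019 → 762.46/0.951 = 801.75; 2027 → 1321.46/1.290 = 1024.39.
So real GDP changed by 1024.39/801.75 − 1 = 0.2777, i.e. 27.77%.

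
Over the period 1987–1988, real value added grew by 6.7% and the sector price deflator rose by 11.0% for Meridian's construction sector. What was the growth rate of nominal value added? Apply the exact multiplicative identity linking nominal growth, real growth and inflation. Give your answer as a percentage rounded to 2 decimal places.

18.44%

(1 + g_nom) = (1 + g_real)(1 + π) = 1.0670 × 1.1100 = 1.18437.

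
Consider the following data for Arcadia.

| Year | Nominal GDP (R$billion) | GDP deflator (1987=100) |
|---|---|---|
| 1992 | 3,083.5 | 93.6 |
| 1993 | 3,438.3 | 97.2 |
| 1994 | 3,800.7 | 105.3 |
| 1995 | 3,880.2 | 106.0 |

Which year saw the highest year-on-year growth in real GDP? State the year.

1993

1993: real = 3438.3/0.972 = 3537.35; growth vs 1992 (3294.34) = 7.38%.
1994: real = 3800.7/1.053 = 3609.40; growth vs 1993 (3537.35) = 2.04%.
1995: real = 3880.2/1.060 = 3660.57; growth vs 1994 (3609.40) = 1.42%.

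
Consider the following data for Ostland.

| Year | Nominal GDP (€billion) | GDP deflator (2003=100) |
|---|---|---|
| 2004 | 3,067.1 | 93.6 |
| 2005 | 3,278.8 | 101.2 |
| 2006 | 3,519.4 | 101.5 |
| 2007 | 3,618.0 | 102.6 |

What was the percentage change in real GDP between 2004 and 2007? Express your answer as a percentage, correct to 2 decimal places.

7.61%

Real GDP 2004 = 3067.1/0.936 = 3276.82.
Real GDP 2007 = 3618.0/1.026 = 3526.32.
Change = 3526.32/3276.82 − 1 = 0.0761.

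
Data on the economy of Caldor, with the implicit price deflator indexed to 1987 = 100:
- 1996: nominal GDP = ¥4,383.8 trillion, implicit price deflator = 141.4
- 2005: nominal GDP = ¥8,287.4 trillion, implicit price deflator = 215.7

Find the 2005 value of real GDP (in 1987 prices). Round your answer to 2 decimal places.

Real GDP = Nominal / (implicit price deflator/100) = 8287.4 / 2.157 = 3842.10.

¥3,842.10 trillion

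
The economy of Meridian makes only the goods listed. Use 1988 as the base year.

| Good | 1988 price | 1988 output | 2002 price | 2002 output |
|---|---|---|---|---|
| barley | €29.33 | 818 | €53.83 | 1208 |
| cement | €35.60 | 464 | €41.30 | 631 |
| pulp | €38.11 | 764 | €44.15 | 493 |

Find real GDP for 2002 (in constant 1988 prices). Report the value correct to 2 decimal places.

Real GDP 2002 = Σ (p_1988 × q_2002) = 29.33·1208 + 35.60·631 + 38.11·493 = 76682.47.

€76682.47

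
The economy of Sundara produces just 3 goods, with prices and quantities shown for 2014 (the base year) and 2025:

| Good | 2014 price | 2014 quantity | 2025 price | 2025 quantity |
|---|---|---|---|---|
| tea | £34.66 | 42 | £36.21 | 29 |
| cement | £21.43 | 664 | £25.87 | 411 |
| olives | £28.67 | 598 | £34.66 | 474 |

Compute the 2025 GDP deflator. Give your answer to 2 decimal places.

Nominal GDP 2025 = 36.21·29 + 25.87·411 + 34.66·474 = 28111.50.
Real GDP 2025 (at 2014 prices) = 34.66·29 + 21.43·411 + 28.67·474 = 23402.45.
Deflator = Nominal/Real × 100 = 28111.50/23402.45 × 100 = 120.122.

120.12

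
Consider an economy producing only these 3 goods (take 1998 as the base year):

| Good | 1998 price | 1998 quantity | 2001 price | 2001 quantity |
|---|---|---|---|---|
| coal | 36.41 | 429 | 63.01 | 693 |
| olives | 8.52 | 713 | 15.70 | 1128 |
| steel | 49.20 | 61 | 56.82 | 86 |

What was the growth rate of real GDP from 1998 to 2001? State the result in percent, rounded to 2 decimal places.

Real GDP 1998 = Nominal GDP 1998 = 36.41·429 + 8.52·713 + 49.20·61 = 24695.85.
Real GDP 2001 (at 1998 prices) = 36.41·693 + 8.52·1128 + 49.20·86 = 39073.89.
Real growth = 39073.89/24695.85 − 1 = 0.5822.

58.22%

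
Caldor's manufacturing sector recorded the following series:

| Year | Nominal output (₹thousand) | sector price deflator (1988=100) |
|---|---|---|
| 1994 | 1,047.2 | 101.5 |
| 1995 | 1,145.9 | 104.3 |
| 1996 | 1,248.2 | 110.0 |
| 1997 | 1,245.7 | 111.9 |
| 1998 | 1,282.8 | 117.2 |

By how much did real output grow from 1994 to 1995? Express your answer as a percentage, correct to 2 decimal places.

Real output 1994 = 1047.2/1.015 = 1031.72.
Real output 1995 = 1145.9/1.043 = 1098.66.
Change = 1098.66/1031.72 − 1 = 0.0649.

6.49%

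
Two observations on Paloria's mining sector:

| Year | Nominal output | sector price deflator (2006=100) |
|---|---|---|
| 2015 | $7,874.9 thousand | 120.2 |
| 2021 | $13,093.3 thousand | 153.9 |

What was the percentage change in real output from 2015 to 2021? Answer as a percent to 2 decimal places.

Real output 2015 = 7874.9 / 1.202 = 6551.50.
Real output 2021 = 13093.3 / 1.539 = 8507.67.
Real growth = 8507.67 / 6551.50 − 1 = 0.2986.

29.86%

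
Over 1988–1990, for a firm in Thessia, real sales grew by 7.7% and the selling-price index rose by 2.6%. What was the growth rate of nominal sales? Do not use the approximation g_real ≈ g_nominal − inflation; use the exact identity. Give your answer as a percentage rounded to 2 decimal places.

(1 + g_nom) = (1 + g_real)(1 + π) = 1.0770 × 1.0260 = 1.10500.

10.50%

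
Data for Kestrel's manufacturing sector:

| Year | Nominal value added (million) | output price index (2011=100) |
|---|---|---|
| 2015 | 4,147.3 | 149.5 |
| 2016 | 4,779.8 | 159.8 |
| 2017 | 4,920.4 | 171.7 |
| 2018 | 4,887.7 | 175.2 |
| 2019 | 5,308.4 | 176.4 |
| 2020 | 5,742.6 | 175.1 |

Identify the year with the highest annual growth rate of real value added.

2020

2016: real = 4779.8/1.598 = 2991.11; growth vs 2015 (2774.11) = 7.82%.
2017: real = 4920.4/1.717 = 2865.70; growth vs 2016 (2991.11) = -4.19%.
2018: real = 4887.7/1.752 = 2789.78; growth vs 2017 (2865.70) = -2.65%.
2019: real = 5308.4/1.764 = 3009.30; growth vs 2018 (2789.78) = 7.87%.
2020: real = 5742.6/1.751 = 3279.61; growth vs 2019 (3009.30) = 8.98%.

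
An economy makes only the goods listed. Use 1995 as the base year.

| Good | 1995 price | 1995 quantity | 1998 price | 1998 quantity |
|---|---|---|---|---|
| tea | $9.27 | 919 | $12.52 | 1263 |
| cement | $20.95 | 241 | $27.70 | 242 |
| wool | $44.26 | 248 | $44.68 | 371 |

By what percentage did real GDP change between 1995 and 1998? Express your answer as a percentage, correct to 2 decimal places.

Real GDP 1995 = Nominal GDP 1995 = 9.27·919 + 20.95·241 + 44.26·248 = 24544.56.
Real GDP 1998 (at 1995 prices) = 9.27·1263 + 20.95·242 + 44.26·371 = 33198.37.
Real growth = 33198.37/24544.56 − 1 = 0.3526.

35.26%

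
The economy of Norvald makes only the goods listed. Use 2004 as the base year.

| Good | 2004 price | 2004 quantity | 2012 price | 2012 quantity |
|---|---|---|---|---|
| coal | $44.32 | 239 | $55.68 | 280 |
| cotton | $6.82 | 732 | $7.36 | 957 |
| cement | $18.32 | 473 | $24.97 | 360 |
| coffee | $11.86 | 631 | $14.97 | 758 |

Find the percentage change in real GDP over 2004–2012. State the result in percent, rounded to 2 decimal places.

Real GDP 2004 = Nominal GDP 2004 = 44.32·239 + 6.82·732 + 18.32·473 + 11.86·631 = 31733.74.
Real GDP 2012 (at 2004 prices) = 44.32·280 + 6.82·957 + 18.32·360 + 11.86·758 = 34521.42.
Real growth = 34521.42/31733.74 − 1 = 0.0878.

8.78%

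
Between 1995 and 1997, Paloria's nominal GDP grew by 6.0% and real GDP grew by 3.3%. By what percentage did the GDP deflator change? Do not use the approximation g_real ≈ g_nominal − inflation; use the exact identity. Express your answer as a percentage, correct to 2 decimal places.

(1 + g_nom) = (1 + g_real)(1 + π), so π = 1.0600 / 1.0330 − 1 = 0.02614.

2.61%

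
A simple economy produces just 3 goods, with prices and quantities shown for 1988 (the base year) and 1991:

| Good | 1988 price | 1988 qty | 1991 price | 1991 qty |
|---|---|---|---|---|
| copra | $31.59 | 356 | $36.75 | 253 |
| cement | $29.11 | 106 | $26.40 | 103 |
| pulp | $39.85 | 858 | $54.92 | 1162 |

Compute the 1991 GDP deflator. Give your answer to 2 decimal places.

132.35

Nominal GDP 1991 = 36.75·253 + 26.40·103 + 54.92·1162 = 75833.99.
Real GDP 1991 (at 1988 prices) = 31.59·253 + 29.11·103 + 39.85·1162 = 57296.30.
Deflator = Nominal/Real × 100 = 75833.99/57296.30 × 100 = 132.354.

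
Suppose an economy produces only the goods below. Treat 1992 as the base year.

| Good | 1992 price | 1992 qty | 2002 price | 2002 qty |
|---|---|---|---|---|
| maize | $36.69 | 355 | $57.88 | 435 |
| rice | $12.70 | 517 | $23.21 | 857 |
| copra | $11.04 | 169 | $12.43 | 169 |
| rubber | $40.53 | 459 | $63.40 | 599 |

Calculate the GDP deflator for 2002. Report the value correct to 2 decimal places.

Nominal GDP 2002 = 57.88·435 + 23.21·857 + 12.43·169 + 63.40·599 = 85146.04.
Real GDP 2002 (at 1992 prices) = 36.69·435 + 12.70·857 + 11.04·169 + 40.53·599 = 52987.28.
Deflator = Nominal/Real × 100 = 85146.04/52987.28 × 100 = 160.691.

160.69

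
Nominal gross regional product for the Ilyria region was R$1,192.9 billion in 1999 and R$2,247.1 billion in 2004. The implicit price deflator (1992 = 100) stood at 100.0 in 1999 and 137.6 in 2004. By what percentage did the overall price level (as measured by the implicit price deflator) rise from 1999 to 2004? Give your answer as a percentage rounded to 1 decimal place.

Price-level change = 137.6 / 100.0 − 1 = 0.3760.

37.6%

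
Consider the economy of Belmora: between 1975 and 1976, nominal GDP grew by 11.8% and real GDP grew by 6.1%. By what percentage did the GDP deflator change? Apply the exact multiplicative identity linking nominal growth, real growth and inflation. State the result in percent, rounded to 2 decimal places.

(1 + g_nom) = (1 + g_real)(1 + π), so π = 1.1180 / 1.0610 − 1 = 0.05372.

5.37%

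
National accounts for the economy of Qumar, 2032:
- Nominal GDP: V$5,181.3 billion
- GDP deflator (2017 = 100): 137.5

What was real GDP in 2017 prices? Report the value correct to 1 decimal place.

Real GDP = Nominal / (GDP deflator/100) = 5181.3 / 1.375 = 3768.22.

V$3,768.2 billion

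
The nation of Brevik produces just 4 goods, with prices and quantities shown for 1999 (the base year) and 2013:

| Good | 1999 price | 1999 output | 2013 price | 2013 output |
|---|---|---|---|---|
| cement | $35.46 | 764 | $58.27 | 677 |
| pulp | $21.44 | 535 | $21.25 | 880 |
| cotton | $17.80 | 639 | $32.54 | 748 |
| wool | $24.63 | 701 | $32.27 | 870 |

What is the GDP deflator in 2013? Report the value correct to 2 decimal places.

Nominal GDP 2013 = 58.27·677 + 21.25·880 + 32.54·748 + 32.27·870 = 110563.61.
Real GDP 2013 (at 1999 prices) = 35.46·677 + 21.44·880 + 17.80·748 + 24.63·870 = 77616.12.
Deflator = Nominal/Real × 100 = 110563.61/77616.12 × 100 = 142.449.

142.45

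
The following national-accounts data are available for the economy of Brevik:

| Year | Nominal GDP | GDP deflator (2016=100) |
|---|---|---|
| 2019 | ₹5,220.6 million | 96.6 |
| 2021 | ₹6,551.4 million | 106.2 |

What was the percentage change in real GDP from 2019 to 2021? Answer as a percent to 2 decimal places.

Deflate each year: 2019 → 5220.6/0.966 = 5404.35; 2021 → 6551.4/1.062 = 6168.93.
So real GDP changed by 6168.93/5404.35 − 1 = 0.1415, i.e. 14.15%.

14.15%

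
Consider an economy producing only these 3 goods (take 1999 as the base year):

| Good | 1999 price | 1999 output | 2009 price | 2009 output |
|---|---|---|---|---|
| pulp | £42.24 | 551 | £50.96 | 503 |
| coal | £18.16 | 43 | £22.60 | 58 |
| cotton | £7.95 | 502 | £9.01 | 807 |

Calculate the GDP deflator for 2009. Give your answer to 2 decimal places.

119.15

Nominal GDP 2009 = 50.96·503 + 22.60·58 + 9.01·807 = 34214.75.
Real GDP 2009 (at 1999 prices) = 42.24·503 + 18.16·58 + 7.95·807 = 28715.65.
Deflator = Nominal/Real × 100 = 34214.75/28715.65 × 100 = 119.150.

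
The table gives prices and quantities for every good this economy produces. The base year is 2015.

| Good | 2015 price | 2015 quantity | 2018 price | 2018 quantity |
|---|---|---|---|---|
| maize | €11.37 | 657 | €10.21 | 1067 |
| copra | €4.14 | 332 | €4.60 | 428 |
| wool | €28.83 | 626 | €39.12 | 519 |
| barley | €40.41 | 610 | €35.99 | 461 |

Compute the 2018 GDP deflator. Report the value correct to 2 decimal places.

104.76

Nominal GDP 2018 = 10.21·1067 + 4.60·428 + 39.12·519 + 35.99·461 = 49757.54.
Real GDP 2018 (at 2015 prices) = 11.37·1067 + 4.14·428 + 28.83·519 + 40.41·461 = 47495.49.
Deflator = Nominal/Real × 100 = 49757.54/47495.49 × 100 = 104.763.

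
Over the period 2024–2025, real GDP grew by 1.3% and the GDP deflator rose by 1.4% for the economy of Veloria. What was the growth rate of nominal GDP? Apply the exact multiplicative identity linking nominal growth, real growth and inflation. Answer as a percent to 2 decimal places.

2.72%

(1 + g_nom) = (1 + g_real)(1 + π) = 1.0130 × 1.0140 = 1.02718.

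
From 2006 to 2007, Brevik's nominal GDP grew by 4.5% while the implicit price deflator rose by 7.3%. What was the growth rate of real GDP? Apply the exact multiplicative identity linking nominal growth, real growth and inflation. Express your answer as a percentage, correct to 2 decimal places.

(1 + g_nom) = (1 + g_real)(1 + π), so g_real = 1.0450 / 1.0730 − 1 = -0.02610.

-2.61%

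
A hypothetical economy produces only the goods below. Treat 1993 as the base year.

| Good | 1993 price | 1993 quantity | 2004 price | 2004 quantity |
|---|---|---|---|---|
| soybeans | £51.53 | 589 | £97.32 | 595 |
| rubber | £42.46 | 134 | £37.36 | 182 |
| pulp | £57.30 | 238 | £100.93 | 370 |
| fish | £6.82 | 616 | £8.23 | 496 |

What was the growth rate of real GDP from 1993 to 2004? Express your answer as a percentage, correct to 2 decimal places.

16.88%

Real GDP 1993 = Nominal GDP 1993 = 51.53·589 + 42.46·134 + 57.30·238 + 6.82·616 = 53879.33.
Real GDP 2004 (at 1993 prices) = 51.53·595 + 42.46·182 + 57.30·370 + 6.82·496 = 62971.79.
Real growth = 62971.79/53879.33 − 1 = 0.1688.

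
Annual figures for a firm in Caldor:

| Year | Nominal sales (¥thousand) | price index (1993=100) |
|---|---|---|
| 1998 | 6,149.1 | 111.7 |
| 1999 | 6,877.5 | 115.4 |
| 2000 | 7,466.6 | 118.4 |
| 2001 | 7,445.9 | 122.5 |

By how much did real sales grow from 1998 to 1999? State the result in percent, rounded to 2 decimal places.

8.26%

Real sales 1998 = 6149.1/1.117 = 5505.01.
Real sales 1999 = 6877.5/1.154 = 5959.71.
Change = 5959.71/5505.01 − 1 = 0.0826.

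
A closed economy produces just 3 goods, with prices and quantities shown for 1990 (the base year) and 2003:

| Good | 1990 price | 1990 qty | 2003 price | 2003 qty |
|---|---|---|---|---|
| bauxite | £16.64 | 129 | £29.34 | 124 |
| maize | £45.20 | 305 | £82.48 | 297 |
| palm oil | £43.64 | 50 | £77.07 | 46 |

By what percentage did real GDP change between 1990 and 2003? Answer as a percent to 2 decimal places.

-3.42%

Real GDP 1990 = Nominal GDP 1990 = 16.64·129 + 45.20·305 + 43.64·50 = 18114.56.
Real GDP 2003 (at 1990 prices) = 16.64·124 + 45.20·297 + 43.64·46 = 17495.20.
Real growth = 17495.20/18114.56 − 1 = -0.0342.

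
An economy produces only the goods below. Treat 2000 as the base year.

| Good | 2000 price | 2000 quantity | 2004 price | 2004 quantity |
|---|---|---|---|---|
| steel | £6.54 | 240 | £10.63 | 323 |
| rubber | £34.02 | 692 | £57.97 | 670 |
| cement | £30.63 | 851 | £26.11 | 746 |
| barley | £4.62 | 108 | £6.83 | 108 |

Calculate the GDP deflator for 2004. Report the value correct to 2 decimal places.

129.50

Nominal GDP 2004 = 10.63·323 + 57.97·670 + 26.11·746 + 6.83·108 = 62489.09.
Real GDP 2004 (at 2000 prices) = 6.54·323 + 34.02·670 + 30.63·746 + 4.62·108 = 48254.76.
Deflator = Nominal/Real × 100 = 62489.09/48254.76 × 100 = 129.498.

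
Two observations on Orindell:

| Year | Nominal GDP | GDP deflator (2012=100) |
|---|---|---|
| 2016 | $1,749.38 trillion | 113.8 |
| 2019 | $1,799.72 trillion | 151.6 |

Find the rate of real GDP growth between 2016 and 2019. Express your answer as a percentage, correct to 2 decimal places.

Real GDP 2016 = 1749.38 / 1.138 = 1537.24.
Real GDP 2019 = 1799.72 / 1.516 = 1187.15.
Real growth = 1187.15 / 1537.24 − 1 = -0.2277.

-22.77%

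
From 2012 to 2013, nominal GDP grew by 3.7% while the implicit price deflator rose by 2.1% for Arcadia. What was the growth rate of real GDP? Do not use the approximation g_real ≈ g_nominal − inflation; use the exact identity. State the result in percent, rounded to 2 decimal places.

1.57%

(1 + g_nom) = (1 + g_real)(1 + π), so g_real = 1.0370 / 1.0210 − 1 = 0.01567.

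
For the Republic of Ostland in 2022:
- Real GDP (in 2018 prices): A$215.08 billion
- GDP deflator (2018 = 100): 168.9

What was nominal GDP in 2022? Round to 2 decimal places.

Nominal GDP = Real × (GDP deflator/100) = 215.08 × 1.689 = 363.27.

A$363.27 billion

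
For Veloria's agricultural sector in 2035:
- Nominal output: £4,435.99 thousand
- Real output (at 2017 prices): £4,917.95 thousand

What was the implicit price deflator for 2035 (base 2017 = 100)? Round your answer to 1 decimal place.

90.2

implicit price deflator = (Nominal / Real) × 100 = 4435.99 / 4917.95 × 100 = 90.20.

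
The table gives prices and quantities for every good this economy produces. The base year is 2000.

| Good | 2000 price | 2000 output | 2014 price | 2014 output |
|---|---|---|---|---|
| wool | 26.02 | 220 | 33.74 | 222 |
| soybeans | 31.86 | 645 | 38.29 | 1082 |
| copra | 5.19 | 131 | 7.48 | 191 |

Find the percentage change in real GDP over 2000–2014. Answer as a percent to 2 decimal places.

Real GDP 2000 = Nominal GDP 2000 = 26.02·220 + 31.86·645 + 5.19·131 = 26953.99.
Real GDP 2014 (at 2000 prices) = 26.02·222 + 31.86·1082 + 5.19·191 = 41240.25.
Real growth = 41240.25/26953.99 − 1 = 0.5300.

53.00%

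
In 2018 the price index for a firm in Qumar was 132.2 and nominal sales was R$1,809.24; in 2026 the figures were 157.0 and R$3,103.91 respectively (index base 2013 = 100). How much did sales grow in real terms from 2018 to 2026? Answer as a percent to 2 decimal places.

44.46%

Real sales 2018 = 1809.24 / 1.322 = 1368.56.
Real sales 2026 = 3103.91 / 1.570 = 1977.01.
Real growth = 1977.01 / 1368.56 − 1 = 0.4446.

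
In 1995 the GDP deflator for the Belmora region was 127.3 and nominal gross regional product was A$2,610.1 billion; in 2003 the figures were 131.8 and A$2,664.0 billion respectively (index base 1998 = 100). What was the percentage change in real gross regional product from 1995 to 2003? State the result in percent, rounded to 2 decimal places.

-1.42%

Deflate each year: 1995 → 2610.1/1.273 = 2050.35; 2003 → 2664.0/1.318 = 2021.24.
So real gross regional product changed by 2021.24/2050.35 − 1 = -0.0142, i.e. -1.42%.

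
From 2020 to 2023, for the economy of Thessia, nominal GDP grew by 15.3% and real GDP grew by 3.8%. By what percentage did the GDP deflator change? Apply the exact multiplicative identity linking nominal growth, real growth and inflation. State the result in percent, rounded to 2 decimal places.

(1 + g_nom) = (1 + g_real)(1 + π), so π = 1.1530 / 1.0380 − 1 = 0.11079.

11.08%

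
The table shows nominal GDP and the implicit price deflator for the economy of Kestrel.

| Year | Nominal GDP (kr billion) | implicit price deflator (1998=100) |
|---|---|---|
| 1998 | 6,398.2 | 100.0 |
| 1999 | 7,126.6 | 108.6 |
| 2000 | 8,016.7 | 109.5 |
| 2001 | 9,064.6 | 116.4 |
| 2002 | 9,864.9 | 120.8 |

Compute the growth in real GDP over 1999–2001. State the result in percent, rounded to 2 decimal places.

Real GDP 1999 = 7126.6/1.086 = 6562.25.
Real GDP 2001 = 9064.6/1.164 = 7787.46.
Change = 7787.46/6562.25 − 1 = 0.1867.

18.67%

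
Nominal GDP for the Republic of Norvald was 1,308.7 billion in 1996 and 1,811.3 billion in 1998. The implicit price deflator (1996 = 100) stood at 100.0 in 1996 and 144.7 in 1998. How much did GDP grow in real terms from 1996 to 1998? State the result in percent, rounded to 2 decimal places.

-4.35%

Real GDP 1996 = 1308.7 / 1.000 = 1308.70.
Real GDP 1998 = 1811.3 / 1.447 = 1251.76.
Real growth = 1251.76 / 1308.70 − 1 = -0.0435.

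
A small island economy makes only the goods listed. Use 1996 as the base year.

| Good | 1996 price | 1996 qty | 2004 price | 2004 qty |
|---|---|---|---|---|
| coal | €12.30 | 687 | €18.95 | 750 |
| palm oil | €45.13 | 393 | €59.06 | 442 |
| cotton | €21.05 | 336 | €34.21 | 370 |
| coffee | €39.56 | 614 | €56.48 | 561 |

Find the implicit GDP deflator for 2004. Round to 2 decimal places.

143.12

Nominal GDP 2004 = 18.95·750 + 59.06·442 + 34.21·370 + 56.48·561 = 84660.00.
Real GDP 2004 (at 1996 prices) = 12.30·750 + 45.13·442 + 21.05·370 + 39.56·561 = 59154.12.
Deflator = Nominal/Real × 100 = 84660.00/59154.12 × 100 = 143.118.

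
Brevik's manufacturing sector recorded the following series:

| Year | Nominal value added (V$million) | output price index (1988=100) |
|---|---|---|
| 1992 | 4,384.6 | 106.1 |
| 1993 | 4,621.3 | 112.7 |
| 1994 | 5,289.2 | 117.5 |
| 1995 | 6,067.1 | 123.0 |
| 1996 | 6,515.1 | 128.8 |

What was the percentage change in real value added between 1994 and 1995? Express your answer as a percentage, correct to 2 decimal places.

Real value added 1994 = 5289.2/1.175 = 4501.45.
Real value added 1995 = 6067.1/1.230 = 4932.60.
Change = 4932.60/4501.45 − 1 = 0.0958.

9.58%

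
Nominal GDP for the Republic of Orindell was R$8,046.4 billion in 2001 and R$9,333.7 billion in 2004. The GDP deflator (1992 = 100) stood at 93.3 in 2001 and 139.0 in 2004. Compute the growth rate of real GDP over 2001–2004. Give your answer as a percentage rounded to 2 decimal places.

-22.14%

Real GDP 2001 = 8046.4 / 0.933 = 8624.22.
Real GDP 2004 = 9333.7 / 1.390 = 6714.89.
Real growth = 6714.89 / 8624.22 − 1 = -0.2214.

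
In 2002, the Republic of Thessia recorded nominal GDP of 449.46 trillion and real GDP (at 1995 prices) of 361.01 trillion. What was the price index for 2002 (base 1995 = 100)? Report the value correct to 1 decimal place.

124.5

price index = (Nominal / Real) × 100 = 449.46 / 361.01 × 100 = 124.50.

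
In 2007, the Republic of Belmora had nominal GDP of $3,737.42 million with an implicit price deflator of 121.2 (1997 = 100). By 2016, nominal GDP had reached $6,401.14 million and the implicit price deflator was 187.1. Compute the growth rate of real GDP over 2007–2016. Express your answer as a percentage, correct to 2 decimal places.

Real GDP 2007 = 3737.42 / 1.212 = 3083.68.
Real GDP 2016 = 6401.14 / 1.871 = 3421.24.
Real growth = 3421.24 / 3083.68 − 1 = 0.1095.

10.95%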